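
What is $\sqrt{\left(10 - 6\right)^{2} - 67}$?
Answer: $i \sqrt{51} \approx 7.1414 i$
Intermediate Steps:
$\sqrt{\left(10 - 6\right)^{2} - 67} = \sqrt{4^{2} - 67} = \sqrt{16 - 67} = \sqrt{-51} = i \sqrt{51}$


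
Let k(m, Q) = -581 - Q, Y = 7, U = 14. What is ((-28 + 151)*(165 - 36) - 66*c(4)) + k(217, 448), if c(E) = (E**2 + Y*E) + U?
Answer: 11010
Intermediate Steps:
c(E) = 14 + E**2 + 7*E (c(E) = (E**2 + 7*E) + 14 = 14 + E**2 + 7*E)
((-28 + 151)*(165 - 36) - 66*c(4)) + k(217, 448) = ((-28 + 151)*(165 - 36) - 66*(14 + 4**2 + 7*4)) + (-581 - 1*448) = (123*129 - 66*(14 + 16 + 28)) + (-581 - 448) = (15867 - 66*58) - 1029 = (15867 - 3828) - 1029 = 12039 - 1029 = 11010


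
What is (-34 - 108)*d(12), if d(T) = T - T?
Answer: 0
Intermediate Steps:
d(T) = 0
(-34 - 108)*d(12) = (-34 - 108)*0 = -142*0 = 0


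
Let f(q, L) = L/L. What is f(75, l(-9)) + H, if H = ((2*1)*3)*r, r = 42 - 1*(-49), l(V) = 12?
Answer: 547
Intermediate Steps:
f(q, L) = 1
r = 91 (r = 42 + 49 = 91)
H = 546 (H = ((2*1)*3)*91 = (2*3)*91 = 6*91 = 546)
f(75, l(-9)) + H = 1 + 546 = 547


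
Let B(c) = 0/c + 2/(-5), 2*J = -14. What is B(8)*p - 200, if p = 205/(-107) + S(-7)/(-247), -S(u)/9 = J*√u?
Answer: -21318/107 + 126*I*√7/1235 ≈ -199.23 + 0.26993*I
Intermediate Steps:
J = -7 (J = (½)*(-14) = -7)
B(c) = -⅖ (B(c) = 0 + 2*(-⅕) = 0 - ⅖ = -⅖)
S(u) = 63*√u (S(u) = -(-63)*√u = 63*√u)
p = -205/107 - 63*I*√7/247 (p = 205/(-107) + (63*√(-7))/(-247) = 205*(-1/107) + (63*(I*√7))*(-1/247) = -205/107 + (63*I*√7)*(-1/247) = -205/107 - 63*I*√7/247 ≈ -1.9159 - 0.67483*I)
B(8)*p - 200 = -2*(-205/107 - 63*I*√7/247)/5 - 200 = (82/107 + 126*I*√7/1235) - 200 = -21318/107 + 126*I*√7/1235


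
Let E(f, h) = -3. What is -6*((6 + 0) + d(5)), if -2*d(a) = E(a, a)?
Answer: -45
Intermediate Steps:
d(a) = 3/2 (d(a) = -½*(-3) = 3/2)
-6*((6 + 0) + d(5)) = -6*((6 + 0) + 3/2) = -6*(6 + 3/2) = -6*15/2 = -45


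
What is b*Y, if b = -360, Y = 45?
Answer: -16200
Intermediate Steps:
b*Y = -360*45 = -16200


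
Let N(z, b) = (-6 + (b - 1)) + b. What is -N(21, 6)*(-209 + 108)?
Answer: 505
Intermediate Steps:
N(z, b) = -7 + 2*b (N(z, b) = (-6 + (-1 + b)) + b = (-7 + b) + b = -7 + 2*b)
-N(21, 6)*(-209 + 108) = -(-7 + 2*6)*(-209 + 108) = -(-7 + 12)*(-101) = -5*(-101) = -1*(-505) = 505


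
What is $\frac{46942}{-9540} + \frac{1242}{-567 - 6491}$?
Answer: $- \frac{85791329}{16833330} \approx -5.0965$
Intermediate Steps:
$\frac{46942}{-9540} + \frac{1242}{-567 - 6491} = 46942 \left(- \frac{1}{9540}\right) + \frac{1242}{-567 - 6491} = - \frac{23471}{4770} + \frac{1242}{-7058} = - \frac{23471}{4770} + 1242 \left(- \frac{1}{7058}\right) = - \frac{23471}{4770} - \frac{621}{3529} = - \frac{85791329}{16833330}$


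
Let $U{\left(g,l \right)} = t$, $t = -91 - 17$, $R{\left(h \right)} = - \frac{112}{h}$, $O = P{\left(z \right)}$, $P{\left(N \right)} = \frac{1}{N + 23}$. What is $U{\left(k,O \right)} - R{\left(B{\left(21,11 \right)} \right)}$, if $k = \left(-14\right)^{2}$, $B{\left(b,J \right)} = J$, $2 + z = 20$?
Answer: $- \frac{1076}{11} \approx -97.818$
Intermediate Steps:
$z = 18$ ($z = -2 + 20 = 18$)
$P{\left(N \right)} = \frac{1}{23 + N}$
$O = \frac{1}{41}$ ($O = \frac{1}{23 + 18} = \frac{1}{41} \approx 0.02439$)
$t = -108$
$k = 196$
$U{\left(g,l \right)} = -108$
$U{\left(k,O \right)} - R{\left(B{\left(21,11 \right)} \right)} = -108 - - \frac{112}{11} = -108 + \frac{112}{11} = - \frac{1076}{11}$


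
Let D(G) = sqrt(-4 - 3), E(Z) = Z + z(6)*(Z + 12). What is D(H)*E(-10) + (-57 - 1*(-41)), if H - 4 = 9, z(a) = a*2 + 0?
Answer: -16 + 14*I*sqrt(7) ≈ -16.0 + 37.041*I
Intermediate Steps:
z(a) = 2*a (z(a) = 2*a + 0 = 2*a)
E(Z) = 144 + 13*Z (E(Z) = Z + (2*6)*(Z + 12) = Z + 12*(12 + Z) = Z + (144 + 12*Z) = 144 + 13*Z)
H = 13 (H = 4 + 9 = 13)
D(G) = I*sqrt(7) (D(G) = sqrt(-7) = I*sqrt(7))
D(H)*E(-10) + (-57 - 1*(-41)) = (I*sqrt(7))*(144 + 13*(-10)) + (-57 - 1*(-41)) = (I*sqrt(7))*(144 - 130) + (-57 + 41) = (I*sqrt(7))*14 - 16 = 14*I*sqrt(7) - 16 = -16 + 14*I*sqrt(7)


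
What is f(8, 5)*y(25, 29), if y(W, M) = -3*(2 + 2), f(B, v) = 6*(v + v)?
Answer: -720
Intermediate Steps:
f(B, v) = 12*v (f(B, v) = 6*(2*v) = 12*v)
y(W, M) = -12 (y(W, M) = -3*4 = -12)
f(8, 5)*y(25, 29) = (12*5)*(-12) = 60*(-12) = -720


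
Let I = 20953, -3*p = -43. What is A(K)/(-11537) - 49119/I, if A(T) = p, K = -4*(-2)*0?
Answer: -1700958688/725204283 ≈ -2.3455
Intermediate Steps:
p = 43/3 (p = -1/3*(-43) = 43/3 ≈ 14.333)
K = 0 (K = 8*0 = 0)
A(T) = 43/3
A(K)/(-11537) - 49119/I = (43/3)/(-11537) - 49119/20953 = (43/3)*(-1/11537) - 49119*1/20953 = -43/34611 - 49119/20953 = -1700958688/725204283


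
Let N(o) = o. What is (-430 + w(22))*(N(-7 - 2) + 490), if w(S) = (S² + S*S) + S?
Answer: 269360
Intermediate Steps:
w(S) = S + 2*S² (w(S) = (S² + S²) + S = 2*S² + S = S + 2*S²)
(-430 + w(22))*(N(-7 - 2) + 490) = (-430 + 22*(1 + 2*22))*((-7 - 2) + 490) = (-430 + 22*(1 + 44))*(-9 + 490) = (-430 + 22*45)*481 = (-430 + 990)*481 = 560*481 = 269360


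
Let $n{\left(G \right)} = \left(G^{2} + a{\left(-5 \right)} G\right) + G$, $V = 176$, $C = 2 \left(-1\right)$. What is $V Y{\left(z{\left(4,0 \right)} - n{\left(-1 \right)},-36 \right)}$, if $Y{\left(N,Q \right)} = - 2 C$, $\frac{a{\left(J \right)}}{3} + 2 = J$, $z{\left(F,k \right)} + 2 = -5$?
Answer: $704$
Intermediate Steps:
$C = -2$
$z{\left(F,k \right)} = -7$ ($z{\left(F,k \right)} = -2 - 5 = -7$)
$a{\left(J \right)} = -6 + 3 J$
$n{\left(G \right)} = G^{2} - 20 G$ ($n{\left(G \right)} = \left(G^{2} + \left(-6 + 3 \left(-5\right)\right) G\right) + G = \left(G^{2} + \left(-6 - 15\right) G\right) + G = \left(G^{2} - 21 G\right) + G = G^{2} - 20 G$)
$Y{\left(N,Q \right)} = 4$ ($Y{\left(N,Q \right)} = \left(-2\right) \left(-2\right) = 4$)
$V Y{\left(z{\left(4,0 \right)} - n{\left(-1 \right)},-36 \right)} = 176 \cdot 4 = 704$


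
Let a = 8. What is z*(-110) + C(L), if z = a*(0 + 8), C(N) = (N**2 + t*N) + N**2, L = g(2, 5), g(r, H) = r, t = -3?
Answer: -7038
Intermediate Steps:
L = 2
C(N) = -3*N + 2*N**2 (C(N) = (N**2 - 3*N) + N**2 = -3*N + 2*N**2)
z = 64 (z = 8*(0 + 8) = 8*8 = 64)
z*(-110) + C(L) = 64*(-110) + 2*(-3 + 2*2) = -7040 + 2*(-3 + 4) = -7040 + 2*1 = -7040 + 2 = -7038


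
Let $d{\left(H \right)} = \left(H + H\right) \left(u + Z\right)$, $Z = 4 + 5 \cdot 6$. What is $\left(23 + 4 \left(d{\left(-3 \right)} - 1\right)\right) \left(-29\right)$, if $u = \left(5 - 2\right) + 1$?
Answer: $25897$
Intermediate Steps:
$Z = 34$ ($Z = 4 + 30 = 34$)
$u = 4$ ($u = 3 + 1 = 4$)
$d{\left(H \right)} = 76 H$ ($d{\left(H \right)} = \left(H + H\right) \left(4 + 34\right) = 2 H 38 = 76 H$)
$\left(23 + 4 \left(d{\left(-3 \right)} - 1\right)\right) \left(-29\right) = \left(23 + 4 \left(76 \left(-3\right) - 1\right)\right) \left(-29\right) = \left(23 + 4 \left(-228 - 1\right)\right) \left(-29\right) = \left(23 + 4 \left(-229\right)\right) \left(-29\right) = \left(23 - 916\right) \left(-29\right) = \left(-893\right) \left(-29\right) = 25897$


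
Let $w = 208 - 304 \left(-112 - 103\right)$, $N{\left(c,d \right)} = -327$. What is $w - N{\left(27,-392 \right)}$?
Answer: $65895$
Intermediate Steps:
$w = 65568$ ($w = 208 - 304 \left(-112 - 103\right) = 208 - -65360 = 208 + 65360 = 65568$)
$w - N{\left(27,-392 \right)} = 65568 - -327 = 65568 + 327 = 65895$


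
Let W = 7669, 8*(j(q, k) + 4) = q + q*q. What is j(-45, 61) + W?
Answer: 15825/2 ≈ 7912.5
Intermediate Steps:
j(q, k) = -4 + q/8 + q**2/8 (j(q, k) = -4 + (q + q*q)/8 = -4 + (q + q**2)/8 = -4 + (q/8 + q**2/8) = -4 + q/8 + q**2/8)
j(-45, 61) + W = (-4 + (1/8)*(-45) + (1/8)*(-45)**2) + 7669 = (-4 - 45/8 + (1/8)*2025) + 7669 = (-4 - 45/8 + 2025/8) + 7669 = 487/2 + 7669 = 15825/2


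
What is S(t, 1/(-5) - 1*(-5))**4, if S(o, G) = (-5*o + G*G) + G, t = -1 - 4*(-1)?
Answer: 10617447681/390625 ≈ 27181.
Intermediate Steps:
t = 3 (t = -1 + 4 = 3)
S(o, G) = G + G**2 - 5*o (S(o, G) = (-5*o + G**2) + G = (G**2 - 5*o) + G = G + G**2 - 5*o)
S(t, 1/(-5) - 1*(-5))**4 = ((1/(-5) - 1*(-5)) + (1/(-5) - 1*(-5))**2 - 5*3)**4 = ((1*(-1/5) + 5) + (1*(-1/5) + 5)**2 - 15)**4 = ((-1/5 + 5) + (-1/5 + 5)**2 - 15)**4 = (24/5 + (24/5)**2 - 15)**4 = (24/5 + 576/25 - 15)**4 = (321/25)**4 = 10617447681/390625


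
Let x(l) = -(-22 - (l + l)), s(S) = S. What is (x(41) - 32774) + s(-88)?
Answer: -32758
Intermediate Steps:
x(l) = 22 + 2*l (x(l) = -(-22 - 2*l) = 22 + 2*l)
(x(41) - 32774) + s(-88) = ((22 + 2*41) - 32774) - 88 = ((22 + 82) - 32774) - 88 = (104 - 32774) - 88 = -32670 - 88 = -32758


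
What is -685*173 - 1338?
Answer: -119843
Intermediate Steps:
-685*173 - 1338 = -118505 - 1338 = -119843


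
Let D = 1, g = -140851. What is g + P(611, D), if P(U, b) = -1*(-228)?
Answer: -140623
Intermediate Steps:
P(U, b) = 228
g + P(611, D) = -140851 + 228 = -140623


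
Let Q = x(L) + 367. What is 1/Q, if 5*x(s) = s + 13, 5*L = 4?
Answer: 25/9244 ≈ 0.0027045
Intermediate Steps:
L = 4/5 (L = (1/5)*4 = 4/5 ≈ 0.80000)
x(s) = 13/5 + s/5 (x(s) = (s + 13)/5 = (13 + s)/5 = 13/5 + s/5)
Q = 9244/25 (Q = (13/5 + (1/5)*(4/5)) + 367 = (13/5 + 4/25) + 367 = 69/25 + 367 = 9244/25 ≈ 369.76)
1/Q = 1/(9244/25) = 25/9244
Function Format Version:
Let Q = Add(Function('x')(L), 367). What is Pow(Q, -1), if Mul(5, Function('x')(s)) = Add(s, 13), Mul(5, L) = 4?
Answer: Rational(25, 9244) ≈ 0.0027045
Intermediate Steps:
L = Rational(4, 5) (L = Mul(Rational(1, 5), 4) = Rational(4, 5) ≈ 0.80000)
Function('x')(s) = Add(Rational(13, 5), Mul(Rational(1, 5), s)) (Function('x')(s) = Mul(Rational(1, 5), Add(s, 13)) = Mul(Rational(1, 5), Add(13, s)) = Add(Rational(13, 5), Mul(Rational(1, 5), s)))
Q = Rational(9244, 25) (Q = Add(Add(Rational(13, 5), Mul(Rational(1, 5), Rational(4, 5))), 367) = Add(Add(Rational(13, 5), Rational(4, 25)), 367) = Add(Rational(69, 25), 367) = Rational(9244, 25) ≈ 369.76)
Pow(Q, -1) = Pow(Rational(9244, 25), -1) = Rational(25, 9244)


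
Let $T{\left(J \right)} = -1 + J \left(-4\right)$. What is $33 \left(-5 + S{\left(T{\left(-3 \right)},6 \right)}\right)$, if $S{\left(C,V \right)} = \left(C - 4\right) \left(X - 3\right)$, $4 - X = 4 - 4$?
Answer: $66$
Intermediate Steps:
$X = 4$ ($X = 4 - \left(4 - 4\right) = 4 - 0 = 4 + 0 = 4$)
$T{\left(J \right)} = -1 - 4 J$
$S{\left(C,V \right)} = -4 + C$ ($S{\left(C,V \right)} = \left(C - 4\right) \left(4 - 3\right) = \left(-4 + C\right) 1 = -4 + C$)
$33 \left(-5 + S{\left(T{\left(-3 \right)},6 \right)}\right) = 33 \left(-5 - -7\right) = 33 \left(-5 + \left(-4 + \left(-1 + 12\right)\right)\right) = 33 \left(-5 + \left(-4 + 11\right)\right) = 33 \left(-5 + 7\right) = 33 \cdot 2 = 66$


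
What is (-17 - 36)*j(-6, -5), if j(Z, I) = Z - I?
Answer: 53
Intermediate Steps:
(-17 - 36)*j(-6, -5) = (-17 - 36)*(-6 - 1*(-5)) = -53*(-6 + 5) = -53*(-1) = 53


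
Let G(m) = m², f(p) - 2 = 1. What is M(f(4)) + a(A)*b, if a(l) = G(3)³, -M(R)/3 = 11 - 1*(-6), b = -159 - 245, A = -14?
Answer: -294567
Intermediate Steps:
f(p) = 3 (f(p) = 2 + 1 = 3)
b = -404
M(R) = -51 (M(R) = -3*(11 - 1*(-6)) = -3*(11 + 6) = -3*17 = -51)
a(l) = 729 (a(l) = (3²)³ = 9³ = 729)
M(f(4)) + a(A)*b = -51 + 729*(-404) = -51 - 294516 = -294567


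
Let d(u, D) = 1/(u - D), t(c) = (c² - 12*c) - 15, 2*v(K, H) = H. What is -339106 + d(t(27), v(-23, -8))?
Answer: -133607763/394 ≈ -3.3911e+5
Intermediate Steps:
v(K, H) = H/2
t(c) = -15 + c² - 12*c
-339106 + d(t(27), v(-23, -8)) = -339106 + 1/((-15 + 27² - 12*27) - (-8)/2) = -339106 + 1/((-15 + 729 - 324) - 1*(-4)) = -339106 + 1/(390 + 4) = -339106 + 1/394 = -133607763/394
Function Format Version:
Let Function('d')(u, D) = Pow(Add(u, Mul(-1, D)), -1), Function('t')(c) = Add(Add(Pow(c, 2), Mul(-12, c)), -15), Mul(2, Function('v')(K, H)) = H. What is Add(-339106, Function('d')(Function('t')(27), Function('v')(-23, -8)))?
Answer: Rational(-133607763, 394) ≈ -3.3911e+5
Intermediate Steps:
Function('v')(K, H) = Mul(Rational(1, 2), H)
Function('t')(c) = Add(-15, Pow(c, 2), Mul(-12, c))
Add(-339106, Function('d')(Function('t')(27), Function('v')(-23, -8))) = Add(-339106, Pow(Add(Add(-15, Pow(27, 2), Mul(-12, 27)), Mul(-1, Mul(Rational(1, 2), -8))), -1)) = Add(-339106, Pow(Add(Add(-15, 729, -324), Mul(-1, -4)), -1)) = Add(-339106, Pow(Add(390, 4), -1)) = Add(-339106, Pow(394, -1)) = Add(-339106, Rational(1, 394)) = Rational(-133607763, 394)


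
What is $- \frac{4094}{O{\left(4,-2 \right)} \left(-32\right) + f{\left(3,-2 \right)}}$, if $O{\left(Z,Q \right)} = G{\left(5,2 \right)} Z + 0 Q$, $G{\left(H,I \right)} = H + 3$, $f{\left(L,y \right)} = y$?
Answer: $\frac{2047}{513} \approx 3.9903$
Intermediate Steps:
$G{\left(H,I \right)} = 3 + H$
$O{\left(Z,Q \right)} = 8 Z$ ($O{\left(Z,Q \right)} = \left(3 + 5\right) Z + 0 Q = 8 Z + 0 = 8 Z$)
$- \frac{4094}{O{\left(4,-2 \right)} \left(-32\right) + f{\left(3,-2 \right)}} = - \frac{4094}{8 \cdot 4 \left(-32\right) - 2} = - \frac{4094}{32 \left(-32\right) - 2} = - \frac{4094}{-1024 - 2} = - \frac{4094}{-1026} = \left(-4094\right) \left(- \frac{1}{1026}\right) = \frac{2047}{513}$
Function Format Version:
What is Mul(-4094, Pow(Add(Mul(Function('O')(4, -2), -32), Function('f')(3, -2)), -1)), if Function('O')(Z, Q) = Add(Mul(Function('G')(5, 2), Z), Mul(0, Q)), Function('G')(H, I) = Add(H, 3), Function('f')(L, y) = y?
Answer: Rational(2047, 513) ≈ 3.9903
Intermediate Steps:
Function('G')(H, I) = Add(3, H)
Function('O')(Z, Q) = Mul(8, Z) (Function('O')(Z, Q) = Add(Mul(Add(3, 5), Z), Mul(0, Q)) = Add(Mul(8, Z), 0) = Mul(8, Z))
Mul(-4094, Pow(Add(Mul(Function('O')(4, -2), -32), Function('f')(3, -2)), -1)) = Mul(-4094, Pow(Add(Mul(Mul(8, 4), -32), -2), -1)) = Mul(-4094, Pow(Add(Mul(32, -32), -2), -1)) = Mul(-4094, Pow(Add(-1024, -2), -1)) = Mul(-4094, Pow(-1026, -1)) = Mul(-4094, Rational(-1, 1026)) = Rational(2047, 513)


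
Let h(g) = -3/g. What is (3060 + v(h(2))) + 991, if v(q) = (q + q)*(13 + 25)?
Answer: 3937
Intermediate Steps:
v(q) = 76*q (v(q) = (2*q)*38 = 76*q)
(3060 + v(h(2))) + 991 = (3060 + 76*(-3/2)) + 991 = (3060 - 114) + 991 = 2946 + 991 = 3937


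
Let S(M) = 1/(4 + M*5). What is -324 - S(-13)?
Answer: -19763/61 ≈ -323.98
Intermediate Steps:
S(M) = 1/(4 + 5*M)
-324 - S(-13) = -324 - 1/(4 + 5*(-13)) = -324 - 1/(4 - 65) = -324 - 1/(-61) = -324 - 1*(-1/61) = -324 + 1/61 = -19763/61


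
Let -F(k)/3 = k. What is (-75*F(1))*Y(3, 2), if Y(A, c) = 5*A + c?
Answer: 3825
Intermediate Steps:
Y(A, c) = c + 5*A
F(k) = -3*k
(-75*F(1))*Y(3, 2) = (-(-225))*(2 + 5*3) = (-75*(-3))*(2 + 15) = 225*17 = 3825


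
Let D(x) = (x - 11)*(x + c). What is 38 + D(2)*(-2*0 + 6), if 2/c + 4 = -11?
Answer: -314/5 ≈ -62.800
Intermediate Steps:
c = -2/15 (c = 2/(-4 - 11) = 2/(-15) = 2*(-1/15) = -2/15 ≈ -0.13333)
D(x) = (-11 + x)*(-2/15 + x) (D(x) = (x - 11)*(x - 2/15) = (-11 + x)*(-2/15 + x))
38 + D(2)*(-2*0 + 6) = 38 + (22/15 + 2² - 167/15*2)*(-2*0 + 6) = 38 + (22/15 + 4 - 334/15)*(0 + 6) = 38 - 84/5*6 = 38 - 504/5 = -314/5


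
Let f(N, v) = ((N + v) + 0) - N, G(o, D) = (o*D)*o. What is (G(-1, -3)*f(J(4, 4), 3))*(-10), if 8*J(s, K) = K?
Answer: 90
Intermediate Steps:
G(o, D) = D*o² (G(o, D) = (D*o)*o = D*o²)
J(s, K) = K/8
f(N, v) = v (f(N, v) = (N + v) - N = v)
(G(-1, -3)*f(J(4, 4), 3))*(-10) = (-3*(-1)²*3)*(-10) = (-3*1*3)*(-10) = -3*3*(-10) = -9*(-10) = 90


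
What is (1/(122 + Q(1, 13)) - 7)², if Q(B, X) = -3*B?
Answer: 692224/14161 ≈ 48.882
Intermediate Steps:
(1/(122 + Q(1, 13)) - 7)² = (1/(122 - 3*1) - 7)² = (1/(122 - 3) - 7)² = (1/119 - 7)² = (-832/119)² = 692224/14161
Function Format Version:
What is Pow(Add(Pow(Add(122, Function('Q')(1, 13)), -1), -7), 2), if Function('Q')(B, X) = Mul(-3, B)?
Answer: Rational(692224, 14161) ≈ 48.882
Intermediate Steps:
Pow(Add(Pow(Add(122, Function('Q')(1, 13)), -1), -7), 2) = Pow(Add(Pow(Add(122, Mul(-3, 1)), -1), -7), 2) = Pow(Add(Pow(Add(122, -3), -1), -7), 2) = Pow(Add(Pow(119, -1), -7), 2) = Pow(Add(Rational(1, 119), -7), 2) = Pow(Rational(-832, 119), 2) = Rational(692224, 14161)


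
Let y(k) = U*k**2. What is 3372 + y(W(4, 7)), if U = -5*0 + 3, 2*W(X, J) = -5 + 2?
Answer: 13515/4 ≈ 3378.8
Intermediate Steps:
W(X, J) = -3/2 (W(X, J) = (-5 + 2)/2 = (1/2)*(-3) = -3/2)
U = 3 (U = 0 + 3 = 3)
y(k) = 3*k**2
3372 + y(W(4, 7)) = 3372 + 3*(-3/2)**2 = 3372 + 3*(9/4) = 3372 + 27/4 = 13515/4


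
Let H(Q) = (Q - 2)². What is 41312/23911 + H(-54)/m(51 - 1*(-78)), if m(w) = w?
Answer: 80314144/3084519 ≈ 26.038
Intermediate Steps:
H(Q) = (-2 + Q)²
41312/23911 + H(-54)/m(51 - 1*(-78)) = 41312/23911 + (-2 - 54)²/(51 - 1*(-78)) = 41312*(1/23911) + (-56)²/(51 + 78) = 41312/23911 + 3136/129 = 80314144/3084519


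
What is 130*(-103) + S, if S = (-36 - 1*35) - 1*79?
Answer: -13540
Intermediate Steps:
S = -150 (S = (-36 - 35) - 79 = -71 - 79 = -150)
130*(-103) + S = 130*(-103) - 150 = -13390 - 150 = -13540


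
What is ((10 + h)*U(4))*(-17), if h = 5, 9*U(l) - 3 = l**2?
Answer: -1615/3 ≈ -538.33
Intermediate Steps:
U(l) = 1/3 + l**2/9
((10 + h)*U(4))*(-17) = ((10 + 5)*(1/3 + (1/9)*4**2))*(-17) = (15*(1/3 + (1/9)*16))*(-17) = (15*(1/3 + 16/9))*(-17) = (15*(19/9))*(-17) = (95/3)*(-17) = -1615/3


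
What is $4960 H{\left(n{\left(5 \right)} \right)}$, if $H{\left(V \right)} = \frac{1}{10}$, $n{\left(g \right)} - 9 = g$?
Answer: $496$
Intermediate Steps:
$n{\left(g \right)} = 9 + g$
$H{\left(V \right)} = \frac{1}{10}$
$4960 H{\left(n{\left(5 \right)} \right)} = 4960 \cdot \frac{1}{10} = 496$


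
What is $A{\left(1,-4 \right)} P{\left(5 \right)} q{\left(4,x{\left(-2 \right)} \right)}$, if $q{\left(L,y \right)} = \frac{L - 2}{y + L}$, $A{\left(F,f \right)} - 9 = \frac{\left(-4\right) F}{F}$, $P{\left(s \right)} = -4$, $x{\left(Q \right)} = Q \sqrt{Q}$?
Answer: $- \frac{20}{3} - \frac{10 i \sqrt{2}}{3} \approx -6.6667 - 4.714 i$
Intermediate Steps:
$x{\left(Q \right)} = Q^{\frac{3}{2}}$
$A{\left(F,f \right)} = 5$ ($A{\left(F,f \right)} = 9 + \frac{\left(-4\right) F}{F} = 9 - 4 = 5$)
$q{\left(L,y \right)} = \frac{-2 + L}{L + y}$
$A{\left(1,-4 \right)} P{\left(5 \right)} q{\left(4,x{\left(-2 \right)} \right)} = 5 \left(-4\right) \frac{-2 + 4}{4 + \left(-2\right)^{\frac{3}{2}}} = - 20 \frac{1}{4 - 2 i \sqrt{2}} \cdot 2 = - 20 \frac{2}{4 - 2 i \sqrt{2}} = - \frac{40}{4 - 2 i \sqrt{2}}$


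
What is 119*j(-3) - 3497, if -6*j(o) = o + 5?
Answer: -10610/3 ≈ -3536.7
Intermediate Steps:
j(o) = -⅚ - o/6 (j(o) = -(o + 5)/6 = -(5 + o)/6 = -⅚ - o/6)
119*j(-3) - 3497 = 119*(-⅚ - ⅙*(-3)) - 3497 = 119*(-⅚ + ½) - 3497 = 119*(-⅓) - 3497 = -119/3 - 3497 = -10610/3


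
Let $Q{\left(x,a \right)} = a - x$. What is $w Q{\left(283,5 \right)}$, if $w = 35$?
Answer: $-9730$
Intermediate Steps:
$w Q{\left(283,5 \right)} = 35 \left(5 - 283\right) = 35 \left(-278\right) = -9730$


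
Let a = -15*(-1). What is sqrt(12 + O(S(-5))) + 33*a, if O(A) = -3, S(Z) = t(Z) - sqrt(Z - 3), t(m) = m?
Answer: 498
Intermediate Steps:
a = 15
S(Z) = Z - sqrt(-3 + Z) (S(Z) = Z - sqrt(Z - 3) = Z - sqrt(-3 + Z))
sqrt(12 + O(S(-5))) + 33*a = sqrt(12 - 3) + 33*15 = sqrt(9) + 495 = 3 + 495 = 498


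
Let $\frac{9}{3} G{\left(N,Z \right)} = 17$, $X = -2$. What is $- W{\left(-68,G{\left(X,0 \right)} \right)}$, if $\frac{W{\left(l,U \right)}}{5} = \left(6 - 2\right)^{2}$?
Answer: $-80$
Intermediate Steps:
$G{\left(N,Z \right)} = \frac{17}{3}$ ($G{\left(N,Z \right)} = \frac{1}{3} \cdot 17 = \frac{17}{3}$)
$W{\left(l,U \right)} = 80$ ($W{\left(l,U \right)} = 5 \left(6 - 2\right)^{2} = 5 \cdot 4^{2} = 5 \cdot 16 = 80$)
$- W{\left(-68,G{\left(X,0 \right)} \right)} = \left(-1\right) 80 = -80$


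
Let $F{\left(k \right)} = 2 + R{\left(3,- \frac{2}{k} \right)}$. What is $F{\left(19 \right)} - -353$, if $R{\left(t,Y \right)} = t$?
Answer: $358$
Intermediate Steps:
$F{\left(k \right)} = 5$ ($F{\left(k \right)} = 2 + 3 = 5$)
$F{\left(19 \right)} - -353 = 5 - -353 = 5 + 353 = 358$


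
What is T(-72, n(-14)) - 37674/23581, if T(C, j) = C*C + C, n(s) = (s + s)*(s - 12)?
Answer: 120508398/23581 ≈ 5110.4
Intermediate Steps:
n(s) = 2*s*(-12 + s) (n(s) = (2*s)*(-12 + s) = 2*s*(-12 + s))
T(C, j) = C + C**2 (T(C, j) = C**2 + C = C + C**2)
T(-72, n(-14)) - 37674/23581 = -72*(1 - 72) - 37674/23581 = -72*(-71) - 37674/23581 = 5112 - 1*37674/23581 = 5112 - 37674/23581 = 120508398/23581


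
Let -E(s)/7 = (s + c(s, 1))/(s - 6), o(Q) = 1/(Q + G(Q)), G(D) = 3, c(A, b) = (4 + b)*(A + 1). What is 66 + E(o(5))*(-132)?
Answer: -39402/47 ≈ -838.34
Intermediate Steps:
c(A, b) = (1 + A)*(4 + b) (c(A, b) = (4 + b)*(1 + A) = (1 + A)*(4 + b))
o(Q) = 1/(3 + Q) (o(Q) = 1/(Q + 3) = 1/(3 + Q))
E(s) = -7*(5 + 6*s)/(-6 + s) (E(s) = -7*(s + (4 + 1 + 4*s + s*1))/(s - 6) = -7*(s + (4 + 1 + 4*s + s))/(-6 + s) = -7*(s + (5 + 5*s))/(-6 + s) = -7*(5 + 6*s)/(-6 + s))
66 + E(o(5))*(-132) = 66 + (7*(-5 - 6/(3 + 5))/(-6 + 1/(3 + 5)))*(-132) = 66 + (7*(-5 - 6/8)/(-6 + 1/8))*(-132) = 66 + (7*(-5 - 6*⅛)/(-6 + ⅛))*(-132) = 66 + (7*(-5 - ¾)/(-47/8))*(-132) = 66 + (7*(-8/47)*(-23/4))*(-132) = 66 + (322/47)*(-132) = 66 - 42504/47 = -39402/47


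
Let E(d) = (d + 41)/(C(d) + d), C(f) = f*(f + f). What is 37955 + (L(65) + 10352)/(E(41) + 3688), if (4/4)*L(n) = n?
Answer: 11619117841/306106 ≈ 37958.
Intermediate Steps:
L(n) = n
C(f) = 2*f**2 (C(f) = f*(2*f) = 2*f**2)
E(d) = (41 + d)/(d + 2*d**2) (E(d) = (d + 41)/(2*d**2 + d) = (41 + d)/(d + 2*d**2))
37955 + (L(65) + 10352)/(E(41) + 3688) = 37955 + (65 + 10352)/((41 + 41)/(41*(1 + 2*41)) + 3688) = 37955 + 10417/((1/41)*82/(1 + 82) + 3688) = 37955 + 10417/((1/41)*82/83 + 3688) = 37955 + 10417/((1/41)*(1/83)*82 + 3688) = 37955 + 10417/(2/83 + 3688) = 37955 + 10417/(306106/83) = 37955 + 10417*(83/306106) = 37955 + 864611/306106 = 11619117841/306106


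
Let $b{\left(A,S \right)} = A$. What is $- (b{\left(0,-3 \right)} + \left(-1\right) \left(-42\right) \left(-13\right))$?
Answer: $546$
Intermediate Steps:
$- (b{\left(0,-3 \right)} + \left(-1\right) \left(-42\right) \left(-13\right)) = - (0 + \left(-1\right) \left(-42\right) \left(-13\right)) = - (0 + 42 \left(-13\right)) = - (0 - 546) = \left(-1\right) \left(-546\right) = 546$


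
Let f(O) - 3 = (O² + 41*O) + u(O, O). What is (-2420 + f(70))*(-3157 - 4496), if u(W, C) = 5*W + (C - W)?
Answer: -43645059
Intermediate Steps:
u(W, C) = C + 4*W
f(O) = 3 + O² + 46*O (f(O) = 3 + ((O² + 41*O) + (O + 4*O)) = 3 + ((O² + 41*O) + 5*O) = 3 + (O² + 46*O) = 3 + O² + 46*O)
(-2420 + f(70))*(-3157 - 4496) = (-2420 + (3 + 70² + 46*70))*(-3157 - 4496) = (-2420 + (3 + 4900 + 3220))*(-7653) = (-2420 + 8123)*(-7653) = 5703*(-7653) = -43645059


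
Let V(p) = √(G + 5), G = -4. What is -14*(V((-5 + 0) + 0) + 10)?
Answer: -154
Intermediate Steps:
V(p) = 1 (V(p) = √(-4 + 5) = √1 = 1)
-14*(V((-5 + 0) + 0) + 10) = -14*(1 + 10) = -14*11 = -154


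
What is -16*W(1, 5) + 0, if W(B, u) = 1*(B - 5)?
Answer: 64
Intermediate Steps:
W(B, u) = -5 + B (W(B, u) = 1*(-5 + B) = -5 + B)
-16*W(1, 5) + 0 = -16*(-5 + 1) + 0 = -16*(-4) + 0 = 64 + 0 = 64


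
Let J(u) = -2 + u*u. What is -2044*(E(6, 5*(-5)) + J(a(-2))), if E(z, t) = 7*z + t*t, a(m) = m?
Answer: -1367436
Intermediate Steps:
J(u) = -2 + u**2
E(z, t) = t**2 + 7*z (E(z, t) = 7*z + t**2 = t**2 + 7*z)
-2044*(E(6, 5*(-5)) + J(a(-2))) = -2044*(((5*(-5))**2 + 7*6) + (-2 + (-2)**2)) = -2044*(((-25)**2 + 42) + (-2 + 4)) = -2044*((625 + 42) + 2) = -2044*(667 + 2) = -2044*669 = -1367436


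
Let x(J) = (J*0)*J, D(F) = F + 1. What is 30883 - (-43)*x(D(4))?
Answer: 30883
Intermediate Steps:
D(F) = 1 + F
x(J) = 0 (x(J) = 0*J = 0)
30883 - (-43)*x(D(4)) = 30883 - (-43)*0 = 30883 - 1*0 = 30883 + 0 = 30883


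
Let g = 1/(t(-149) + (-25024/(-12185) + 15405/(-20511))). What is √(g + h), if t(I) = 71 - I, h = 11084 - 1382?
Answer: √3297742791508016236759623/18436465013 ≈ 98.499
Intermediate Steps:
h = 9702
g = 83308845/18436465013 (g = 1/((71 - 1*(-149)) + (-25024/(-12185) + 15405/(-20511))) = 1/((71 + 149) + (-25024*(-1/12185) + 15405*(-1/20511))) = 1/(220 + (25024/12185 - 5135/6837)) = 1/(220 + 108519113/83308845) = 1/(18436465013/83308845) = 83308845/18436465013 ≈ 0.0045187)
√(g + h) = √(83308845/18436465013 + 9702) = √(178870666864971/18436465013) = √3297742791508016236759623/18436465013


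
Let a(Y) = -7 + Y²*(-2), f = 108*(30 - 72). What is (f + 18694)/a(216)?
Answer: -14158/93319 ≈ -0.15172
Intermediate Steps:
f = -4536 (f = 108*(-42) = -4536)
a(Y) = -7 - 2*Y²
(f + 18694)/a(216) = (-4536 + 18694)/(-7 - 2*216²) = 14158/(-7 - 2*46656) = 14158/(-7 - 93312) = 14158/(-93319) = 14158*(-1/93319) = -14158/93319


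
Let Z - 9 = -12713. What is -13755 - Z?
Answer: -1051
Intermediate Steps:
Z = -12704 (Z = 9 - 12713 = -12704)
-13755 - Z = -13755 - 1*(-12704) = -13755 + 12704 = -1051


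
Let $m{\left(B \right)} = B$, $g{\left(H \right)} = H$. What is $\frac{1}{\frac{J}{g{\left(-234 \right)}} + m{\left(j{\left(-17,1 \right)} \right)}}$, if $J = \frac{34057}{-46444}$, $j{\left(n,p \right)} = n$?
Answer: $- \frac{10867896}{184720175} \approx -0.058834$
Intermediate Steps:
$J = - \frac{34057}{46444}$ ($J = 34057 \left(- \frac{1}{46444}\right) = - \frac{34057}{46444} \approx -0.73329$)
$\frac{1}{\frac{J}{g{\left(-234 \right)}} + m{\left(j{\left(-17,1 \right)} \right)}} = \frac{1}{- \frac{34057}{46444 \left(-234\right)} - 17} = \frac{1}{\left(- \frac{34057}{46444}\right) \left(- \frac{1}{234}\right) - 17} = \frac{1}{\frac{34057}{10867896} - 17} = \frac{1}{- \frac{184720175}{10867896}} = - \frac{10867896}{184720175}$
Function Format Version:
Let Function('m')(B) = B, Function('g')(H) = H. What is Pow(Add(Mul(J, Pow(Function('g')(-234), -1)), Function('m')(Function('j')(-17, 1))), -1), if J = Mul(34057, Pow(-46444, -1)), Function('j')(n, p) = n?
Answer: Rational(-10867896, 184720175) ≈ -0.058834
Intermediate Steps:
J = Rational(-34057, 46444) (J = Mul(34057, Rational(-1, 46444)) = Rational(-34057, 46444) ≈ -0.73329)
Pow(Add(Mul(J, Pow(Function('g')(-234), -1)), Function('m')(Function('j')(-17, 1))), -1) = Pow(Add(Mul(Rational(-34057, 46444), Pow(-234, -1)), -17), -1) = Pow(Add(Mul(Rational(-34057, 46444), Rational(-1, 234)), -17), -1) = Pow(Add(Rational(34057, 10867896), -17), -1) = Pow(Rational(-184720175, 10867896), -1) = Rational(-10867896, 184720175)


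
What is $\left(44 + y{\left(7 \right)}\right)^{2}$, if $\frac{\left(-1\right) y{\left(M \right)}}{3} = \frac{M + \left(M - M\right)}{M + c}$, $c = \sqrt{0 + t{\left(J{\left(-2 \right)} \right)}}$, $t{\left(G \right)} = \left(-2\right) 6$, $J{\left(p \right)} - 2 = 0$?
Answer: $\frac{- 59137 i + 50512 \sqrt{3}}{- 37 i + 28 \sqrt{3}} \approx 1728.3 + 99.198 i$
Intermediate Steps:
$J{\left(p \right)} = 2$ ($J{\left(p \right)} = 2 + 0 = 2$)
$t{\left(G \right)} = -12$
$c = 2 i \sqrt{3}$ ($c = \sqrt{0 - 12} = \sqrt{-12} = 2 i \sqrt{3} \approx 3.4641 i$)
$y{\left(M \right)} = - \frac{3 M}{M + 2 i \sqrt{3}}$ ($y{\left(M \right)} = - 3 \frac{M + \left(M - M\right)}{M + 2 i \sqrt{3}} = - 3 \frac{M + 0}{M + 2 i \sqrt{3}} = - 3 \frac{M}{M + 2 i \sqrt{3}} = - \frac{3 M}{M + 2 i \sqrt{3}}$)
$\left(44 + y{\left(7 \right)}\right)^{2} = \left(44 - \frac{21}{7 + 2 i \sqrt{3}}\right)^{2}$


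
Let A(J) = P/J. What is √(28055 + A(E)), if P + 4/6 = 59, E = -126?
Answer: √9089670/18 ≈ 167.49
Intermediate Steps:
P = 175/3 (P = -⅔ + 59 = 175/3 ≈ 58.333)
A(J) = 175/(3*J)
√(28055 + A(E)) = √(28055 + (175/3)/(-126)) = √(28055 + (175/3)*(-1/126)) = √(28055 - 25/54) = √(1514945/54) = √9089670/18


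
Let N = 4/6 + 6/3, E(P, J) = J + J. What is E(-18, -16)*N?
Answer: -256/3 ≈ -85.333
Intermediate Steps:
E(P, J) = 2*J
N = 8/3 (N = 4*(⅙) + 6*(⅓) = ⅔ + 2 = 8/3 ≈ 2.6667)
E(-18, -16)*N = (2*(-16))*(8/3) = -32*8/3 = -256/3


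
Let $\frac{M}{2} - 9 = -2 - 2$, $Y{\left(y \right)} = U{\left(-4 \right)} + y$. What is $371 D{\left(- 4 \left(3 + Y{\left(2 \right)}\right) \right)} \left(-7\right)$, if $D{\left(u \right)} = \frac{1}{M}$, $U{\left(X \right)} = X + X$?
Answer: $- \frac{2597}{10} \approx -259.7$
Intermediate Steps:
$U{\left(X \right)} = 2 X$
$Y{\left(y \right)} = -8 + y$ ($Y{\left(y \right)} = 2 \left(-4\right) + y = -8 + y$)
$M = 10$ ($M = 18 + 2 \left(-2 - 2\right) = 18 + 2 \left(-4\right) = 18 - 8 = 10$)
$D{\left(u \right)} = \frac{1}{10}$
$371 D{\left(- 4 \left(3 + Y{\left(2 \right)}\right) \right)} \left(-7\right) = 371 \cdot \frac{1}{10} \left(-7\right) = 371 \left(- \frac{7}{10}\right) = - \frac{2597}{10}$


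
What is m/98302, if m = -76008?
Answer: -38004/49151 ≈ -0.77321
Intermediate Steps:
m/98302 = -76008/98302 = -76008*1/98302 = -38004/49151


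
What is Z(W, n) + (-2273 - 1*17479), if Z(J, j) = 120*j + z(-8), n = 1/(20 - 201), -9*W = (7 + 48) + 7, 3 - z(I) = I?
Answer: -3573241/181 ≈ -19742.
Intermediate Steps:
z(I) = 3 - I
W = -62/9 (W = -((7 + 48) + 7)/9 = -(55 + 7)/9 = -⅑*62 = -62/9 ≈ -6.8889)
n = -1/181 (n = 1/(-181) = -1/181 ≈ -0.0055249)
Z(J, j) = 11 + 120*j (Z(J, j) = 120*j + (3 - 1*(-8)) = 120*j + (3 + 8) = 120*j + 11 = 11 + 120*j)
Z(W, n) + (-2273 - 1*17479) = (11 + 120*(-1/181)) + (-2273 - 1*17479) = (11 - 120/181) + (-2273 - 17479) = 1871/181 - 19752 = -3573241/181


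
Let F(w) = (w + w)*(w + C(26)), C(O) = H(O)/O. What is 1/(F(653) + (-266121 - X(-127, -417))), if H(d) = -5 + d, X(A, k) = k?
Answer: 13/7646195 ≈ 1.7002e-6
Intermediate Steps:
C(O) = (-5 + O)/O
F(w) = 2*w*(21/26 + w) (F(w) = (w + w)*(w + (-5 + 26)/26) = (2*w)*(w + (1/26)*21) = (2*w)*(w + 21/26) = (2*w)*(21/26 + w) = 2*w*(21/26 + w))
1/(F(653) + (-266121 - X(-127, -417))) = 1/((1/13)*653*(21 + 26*653) + (-266121 - 1*(-417))) = 1/((1/13)*653*(21 + 16978) + (-266121 + 417)) = 1/((1/13)*653*16999 - 265704) = 1/(11100347/13 - 265704) = 1/(7646195/13) = 13/7646195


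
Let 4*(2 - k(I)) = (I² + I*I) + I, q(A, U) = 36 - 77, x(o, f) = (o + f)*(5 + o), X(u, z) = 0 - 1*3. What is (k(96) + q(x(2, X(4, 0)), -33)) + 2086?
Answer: -2585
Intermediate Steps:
X(u, z) = -3 (X(u, z) = 0 - 3 = -3)
x(o, f) = (5 + o)*(f + o) (x(o, f) = (f + o)*(5 + o) = (5 + o)*(f + o))
q(A, U) = -41
k(I) = 2 - I²/2 - I/4 (k(I) = 2 - ((I² + I*I) + I)/4 = 2 - ((I² + I²) + I)/4 = 2 - (2*I² + I)/4 = 2 - (I + 2*I²)/4 = 2 + (-I²/2 - I/4) = 2 - I²/2 - I/4)
(k(96) + q(x(2, X(4, 0)), -33)) + 2086 = ((2 - ½*96² - ¼*96) - 41) + 2086 = ((2 - ½*9216 - 24) - 41) + 2086 = ((2 - 4608 - 24) - 41) + 2086 = (-4630 - 41) + 2086 = -4671 + 2086 = -2585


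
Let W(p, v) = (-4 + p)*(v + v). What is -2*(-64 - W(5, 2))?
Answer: 136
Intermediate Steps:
W(p, v) = 2*v*(-4 + p) (W(p, v) = (-4 + p)*(2*v) = 2*v*(-4 + p))
-2*(-64 - W(5, 2)) = -2*(-64 - 2*2*(-4 + 5)) = -2*(-64 - 2*2) = -2*(-64 - 1*4) = -2*(-64 - 4) = -2*(-68) = 136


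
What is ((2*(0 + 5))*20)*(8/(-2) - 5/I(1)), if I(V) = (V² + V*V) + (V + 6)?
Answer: -8200/9 ≈ -911.11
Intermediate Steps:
I(V) = 6 + V + 2*V² (I(V) = (V² + V²) + (6 + V) = 2*V² + (6 + V) = 6 + V + 2*V²)
((2*(0 + 5))*20)*(8/(-2) - 5/I(1)) = ((2*(0 + 5))*20)*(8/(-2) - 5/(6 + 1 + 2*1²)) = ((2*5)*20)*(8*(-½) - 5/(6 + 1 + 2*1)) = (10*20)*(-4 - 5/(6 + 1 + 2)) = 200*(-4 - 5/9) = 200*(-41/9) = -8200/9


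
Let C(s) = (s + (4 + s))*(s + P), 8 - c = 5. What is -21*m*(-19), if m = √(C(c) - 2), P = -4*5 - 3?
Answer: 399*I*√202 ≈ 5670.9*I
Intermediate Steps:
c = 3 (c = 8 - 1*5 = 8 - 5 = 3)
P = -23 (P = -20 - 3 = -23)
C(s) = (-23 + s)*(4 + 2*s) (C(s) = (s + (4 + s))*(s - 23) = (4 + 2*s)*(-23 + s) = (-23 + s)*(4 + 2*s))
m = I*√202 (m = √((-92 - 42*3 + 2*3²) - 2) = √((-92 - 126 + 2*9) - 2) = √((-92 - 126 + 18) - 2) = √(-200 - 2) = √(-202) = I*√202 ≈ 14.213*I)
-21*m*(-19) = -21*I*√202*(-19) = 399*I*√202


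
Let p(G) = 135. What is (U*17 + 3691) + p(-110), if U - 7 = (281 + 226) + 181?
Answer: 15641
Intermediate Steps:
U = 695 (U = 7 + ((281 + 226) + 181) = 7 + (507 + 181) = 7 + 688 = 695)
(U*17 + 3691) + p(-110) = (695*17 + 3691) + 135 = (11815 + 3691) + 135 = 15506 + 135 = 15641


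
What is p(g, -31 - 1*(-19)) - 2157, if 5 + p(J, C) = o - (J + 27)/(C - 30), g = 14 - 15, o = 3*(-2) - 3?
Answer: -45578/21 ≈ -2170.4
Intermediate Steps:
o = -9 (o = -6 - 3 = -9)
g = -1
p(J, C) = -14 - (27 + J)/(-30 + C) (p(J, C) = -5 + (-9 - (J + 27)/(C - 30)) = -5 + (-9 - (27 + J)/(-30 + C)) = -14 - (27 + J)/(-30 + C))
p(g, -31 - 1*(-19)) - 2157 = (393 - 1*(-1) - 14*(-31 - 1*(-19)))/(-30 + (-31 - 1*(-19))) - 2157 = (393 + 1 - 14*(-31 + 19))/(-30 + (-31 + 19)) - 2157 = (393 + 1 - 14*(-12))/(-30 - 12) - 2157 = (393 + 1 + 168)/(-42) - 2157 = -1/42*562 - 2157 = -281/21 - 2157 = -45578/21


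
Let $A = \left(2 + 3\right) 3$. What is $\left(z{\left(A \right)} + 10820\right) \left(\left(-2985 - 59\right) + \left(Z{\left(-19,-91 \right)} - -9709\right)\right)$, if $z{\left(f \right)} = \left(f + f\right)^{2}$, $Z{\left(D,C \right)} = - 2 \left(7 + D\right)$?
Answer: $78395080$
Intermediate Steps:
$A = 15$ ($A = 5 \cdot 3 = 15$)
$Z{\left(D,C \right)} = -14 - 2 D$
$z{\left(f \right)} = 4 f^{2}$ ($z{\left(f \right)} = \left(2 f\right)^{2} = 4 f^{2}$)
$\left(z{\left(A \right)} + 10820\right) \left(\left(-2985 - 59\right) + \left(Z{\left(-19,-91 \right)} - -9709\right)\right) = \left(4 \cdot 15^{2} + 10820\right) \left(\left(-2985 - 59\right) - -9733\right) = \left(4 \cdot 225 + 10820\right) \left(-3044 + \left(\left(-14 + 38\right) + 9709\right)\right) = \left(900 + 10820\right) \left(-3044 + \left(24 + 9709\right)\right) = 11720 \left(-3044 + 9733\right) = 11720 \cdot 6689 = 78395080$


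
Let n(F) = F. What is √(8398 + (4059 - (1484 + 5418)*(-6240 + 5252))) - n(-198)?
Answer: 198 + √6831633 ≈ 2811.7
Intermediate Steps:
√(8398 + (4059 - (1484 + 5418)*(-6240 + 5252))) - n(-198) = √(8398 + (4059 - (1484 + 5418)*(-6240 + 5252))) - 1*(-198) = √(8398 + (4059 - 6902*(-988))) + 198 = √(8398 + (4059 - 1*(-6819176))) + 198 = √(8398 + (4059 + 6819176)) + 198 = √(8398 + 6823235) + 198 = √6831633 + 198 = 198 + √6831633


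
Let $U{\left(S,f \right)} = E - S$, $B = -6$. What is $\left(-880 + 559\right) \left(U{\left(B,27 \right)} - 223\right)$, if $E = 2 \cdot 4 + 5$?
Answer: $65484$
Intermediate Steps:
$E = 13$ ($E = 8 + 5 = 13$)
$U{\left(S,f \right)} = 13 - S$
$\left(-880 + 559\right) \left(U{\left(B,27 \right)} - 223\right) = \left(-880 + 559\right) \left(\left(13 - -6\right) - 223\right) = - 321 \left(\left(13 + 6\right) - 223\right) = - 321 \left(19 - 223\right) = \left(-321\right) \left(-204\right) = 65484$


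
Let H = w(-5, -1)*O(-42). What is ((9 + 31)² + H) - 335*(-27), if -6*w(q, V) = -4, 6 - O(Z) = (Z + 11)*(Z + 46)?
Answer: 32195/3 ≈ 10732.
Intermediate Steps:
O(Z) = 6 - (11 + Z)*(46 + Z) (O(Z) = 6 - (Z + 11)*(Z + 46) = 6 - (11 + Z)*(46 + Z))
w(q, V) = ⅔ (w(q, V) = -⅙*(-4) = ⅔)
H = 260/3 (H = 2*(-500 - 1*(-42)² - 57*(-42))/3 = 2*(-500 - 1*1764 + 2394)/3 = 2*(-500 - 1764 + 2394)/3 = (⅔)*130 = 260/3 ≈ 86.667)
((9 + 31)² + H) - 335*(-27) = ((9 + 31)² + 260/3) - 335*(-27) = (40² + 260/3) + 9045 = (1600 + 260/3) + 9045 = 5060/3 + 9045 = 32195/3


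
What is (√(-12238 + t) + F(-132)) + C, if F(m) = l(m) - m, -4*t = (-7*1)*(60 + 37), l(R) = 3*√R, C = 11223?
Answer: 11355 + I*√48273/2 + 6*I*√33 ≈ 11355.0 + 144.32*I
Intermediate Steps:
t = 679/4 (t = -(-7*1)*(60 + 37)/4 = -(-7)*97/4 = -¼*(-679) = 679/4 ≈ 169.75)
F(m) = -m + 3*√m (F(m) = 3*√m - m = -m + 3*√m)
(√(-12238 + t) + F(-132)) + C = (√(-12238 + 679/4) + (-1*(-132) + 3*√(-132))) + 11223 = (√(-48273/4) + (132 + 3*(2*I*√33))) + 11223 = (I*√48273/2 + (132 + 6*I*√33)) + 11223 = (132 + I*√48273/2 + 6*I*√33) + 11223 = 11355 + I*√48273/2 + 6*I*√33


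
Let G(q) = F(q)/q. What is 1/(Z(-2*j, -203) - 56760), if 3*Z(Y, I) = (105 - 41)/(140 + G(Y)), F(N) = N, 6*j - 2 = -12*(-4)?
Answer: -423/24009416 ≈ -1.7618e-5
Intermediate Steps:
j = 25/3 (j = 1/3 + (-12*(-4))/6 = 1/3 + (1/6)*48 = 1/3 + 8 = 25/3 ≈ 8.3333)
G(q) = 1 (G(q) = q/q = 1)
Z(Y, I) = 64/423 (Z(Y, I) = ((105 - 41)/(140 + 1))/3 = (64/141)/3 = (64*(1/141))/3 = (1/3)*(64/141) = 64/423)
1/(Z(-2*j, -203) - 56760) = 1/(64/423 - 56760) = 1/(-24009416/423) = -423/24009416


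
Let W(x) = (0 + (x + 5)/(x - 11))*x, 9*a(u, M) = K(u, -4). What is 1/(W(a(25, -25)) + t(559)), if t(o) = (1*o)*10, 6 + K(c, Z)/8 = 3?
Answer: 123/687626 ≈ 0.00017888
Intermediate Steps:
K(c, Z) = -24 (K(c, Z) = -48 + 8*3 = -48 + 24 = -24)
a(u, M) = -8/3 (a(u, M) = (⅑)*(-24) = -8/3)
t(o) = 10*o (t(o) = o*10 = 10*o)
W(x) = x*(5 + x)/(-11 + x) (W(x) = (0 + (5 + x)/(-11 + x))*x = ((5 + x)/(-11 + x))*x = x*(5 + x)/(-11 + x))
1/(W(a(25, -25)) + t(559)) = 1/(-8*(5 - 8/3)/(3*(-11 - 8/3)) + 10*559) = 1/(-8/3*7/3/(-41/3) + 5590) = 1/(-8/3*(-3/41)*7/3 + 5590) = 1/(56/123 + 5590) = 1/(687626/123) = 123/687626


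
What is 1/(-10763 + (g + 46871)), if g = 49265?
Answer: 1/85373 ≈ 1.1713e-5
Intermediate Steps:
1/(-10763 + (g + 46871)) = 1/(-10763 + (49265 + 46871)) = 1/(-10763 + 96136) = 1/85373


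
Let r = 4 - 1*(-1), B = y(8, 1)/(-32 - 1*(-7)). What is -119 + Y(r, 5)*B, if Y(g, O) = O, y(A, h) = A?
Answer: -603/5 ≈ -120.60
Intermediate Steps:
B = -8/25 (B = 8/(-32 - 1*(-7)) = 8/(-32 + 7) = 8/(-25) = 8*(-1/25) = -8/25 ≈ -0.32000)
r = 5 (r = 4 + 1 = 5)
-119 + Y(r, 5)*B = -119 + 5*(-8/25) = -119 - 8/5 = -603/5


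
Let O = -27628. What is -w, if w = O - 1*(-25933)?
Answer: 1695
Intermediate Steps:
w = -1695 (w = -27628 - 1*(-25933) = -27628 + 25933 = -1695)
-w = -1*(-1695) = 1695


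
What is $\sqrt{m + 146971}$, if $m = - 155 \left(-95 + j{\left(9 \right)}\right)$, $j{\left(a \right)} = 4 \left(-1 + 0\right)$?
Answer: $2 \sqrt{40579} \approx 402.88$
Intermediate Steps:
$j{\left(a \right)} = -4$ ($j{\left(a \right)} = 4 \left(-1\right) = -4$)
$m = 15345$ ($m = - 155 \left(-95 - 4\right) = \left(-155\right) \left(-99\right) = 15345$)
$\sqrt{m + 146971} = \sqrt{15345 + 146971} = \sqrt{162316} = 2 \sqrt{40579}$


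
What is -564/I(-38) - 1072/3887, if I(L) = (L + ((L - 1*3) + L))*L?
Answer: -89210/221559 ≈ -0.40265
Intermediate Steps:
I(L) = L*(-3 + 3*L) (I(L) = (L + ((L - 3) + L))*L = (L + ((-3 + L) + L))*L = (L + (-3 + 2*L))*L = (-3 + 3*L)*L = L*(-3 + 3*L))
-564/I(-38) - 1072/3887 = -564*(-1/(114*(-1 - 38))) - 1072/3887 = -564/(3*(-38)*(-39)) - 1072*1/3887 = -564/4446 - 1072/3887 = -564*1/4446 - 1072/3887 = -94/741 - 1072/3887 = -89210/221559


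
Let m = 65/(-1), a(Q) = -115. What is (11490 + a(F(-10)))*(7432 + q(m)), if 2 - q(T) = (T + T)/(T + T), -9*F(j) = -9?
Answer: 84550375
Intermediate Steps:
F(j) = 1 (F(j) = -⅑*(-9) = 1)
m = -65 (m = 65*(-1) = -65)
q(T) = 1 (q(T) = 2 - (T + T)/(T + T) = 2 - 2*T/(2*T) = 2 - 2*T*1/(2*T) = 2 - 1*1 = 2 - 1 = 1)
(11490 + a(F(-10)))*(7432 + q(m)) = (11490 - 115)*(7432 + 1) = 11375*7433 = 84550375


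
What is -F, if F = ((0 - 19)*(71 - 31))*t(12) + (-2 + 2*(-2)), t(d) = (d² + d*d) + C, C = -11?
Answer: 210526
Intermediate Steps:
t(d) = -11 + 2*d² (t(d) = (d² + d*d) - 11 = (d² + d²) - 11 = 2*d² - 11 = -11 + 2*d²)
F = -210526 (F = ((0 - 19)*(71 - 31))*(-11 + 2*12²) + (-2 + 2*(-2)) = (-19*40)*(-11 + 2*144) + (-2 - 4) = -760*(-11 + 288) - 6 = -760*277 - 6 = -210520 - 6 = -210526)
-F = -1*(-210526) = 210526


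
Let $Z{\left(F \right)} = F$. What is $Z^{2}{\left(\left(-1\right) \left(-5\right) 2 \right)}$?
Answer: $100$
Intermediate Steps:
$Z^{2}{\left(\left(-1\right) \left(-5\right) 2 \right)} = \left(\left(-1\right) \left(-5\right) 2\right)^{2} = \left(5 \cdot 2\right)^{2} = 10^{2} = 100$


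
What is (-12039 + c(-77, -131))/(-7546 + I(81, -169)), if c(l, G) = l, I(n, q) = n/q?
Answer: 2047604/1275355 ≈ 1.6055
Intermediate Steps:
(-12039 + c(-77, -131))/(-7546 + I(81, -169)) = (-12039 - 77)/(-7546 + 81/(-169)) = -12116/(-7546 + 81*(-1/169)) = -12116/(-7546 - 81/169) = -12116/(-1275355/169) = -12116*(-169/1275355) = 2047604/1275355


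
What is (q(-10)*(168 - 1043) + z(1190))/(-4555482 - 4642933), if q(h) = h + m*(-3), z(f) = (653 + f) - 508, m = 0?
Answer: -2017/1839683 ≈ -0.0010964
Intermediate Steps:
z(f) = 145 + f
q(h) = h (q(h) = h + 0*(-3) = h + 0 = h)
(q(-10)*(168 - 1043) + z(1190))/(-4555482 - 4642933) = (-10*(168 - 1043) + (145 + 1190))/(-4555482 - 4642933) = (-10*(-875) + 1335)/(-9198415) = (8750 + 1335)*(-1/9198415) = 10085*(-1/9198415) = -2017/1839683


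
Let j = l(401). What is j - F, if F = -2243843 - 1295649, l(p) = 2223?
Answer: 3541715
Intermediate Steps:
j = 2223
F = -3539492
j - F = 2223 - 1*(-3539492) = 2223 + 3539492 = 3541715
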